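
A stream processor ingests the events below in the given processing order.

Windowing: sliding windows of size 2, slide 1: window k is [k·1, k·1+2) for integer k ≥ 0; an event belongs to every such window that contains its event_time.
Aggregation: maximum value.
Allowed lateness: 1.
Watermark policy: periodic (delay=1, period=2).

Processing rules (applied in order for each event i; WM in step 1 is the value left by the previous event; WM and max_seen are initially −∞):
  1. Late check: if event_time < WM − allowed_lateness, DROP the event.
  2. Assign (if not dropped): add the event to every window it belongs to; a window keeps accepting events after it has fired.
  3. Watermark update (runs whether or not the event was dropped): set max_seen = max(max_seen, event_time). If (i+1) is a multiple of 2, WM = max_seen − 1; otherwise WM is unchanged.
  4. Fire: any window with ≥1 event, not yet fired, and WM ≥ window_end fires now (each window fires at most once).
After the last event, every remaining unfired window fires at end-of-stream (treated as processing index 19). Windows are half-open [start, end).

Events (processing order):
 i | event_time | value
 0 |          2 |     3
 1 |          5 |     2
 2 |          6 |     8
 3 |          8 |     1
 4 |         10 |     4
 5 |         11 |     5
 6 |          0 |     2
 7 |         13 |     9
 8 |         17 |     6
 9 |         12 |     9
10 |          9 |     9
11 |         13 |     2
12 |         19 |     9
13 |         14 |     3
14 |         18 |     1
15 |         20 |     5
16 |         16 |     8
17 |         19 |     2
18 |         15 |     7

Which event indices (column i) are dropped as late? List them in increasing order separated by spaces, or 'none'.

6 10 11 13 16 18

i=0 t=2 v=3: → [2,4),[1,3); WM=−∞
i=1 t=5 v=2: → [5,7),[4,6); WM=4; [1,3) fires=3 [2,4) fires=3
i=2 t=6 v=8: → [6,8),[5,7); WM=4
i=3 t=8 v=1: → [8,10),[7,9); WM=7; [4,6) fires=2 [5,7) fires=8
i=4 t=10 v=4: → [10,12),[9,11); WM=7
i=5 t=11 v=5: → [11,13),[10,12); WM=10; [6,8) fires=8 [7,9) fires=1 [8,10) fires=1
i=6 t=0 v=2: DROP (t<10-1); WM=10
i=7 t=13 v=9: → [13,15),[12,14); WM=12; [9,11) fires=4 [10,12) fires=5
i=8 t=17 v=6: → [17,19),[16,18); WM=12
i=9 t=12 v=9: → [12,14),[11,13); WM=16; [11,13) fires=9 [12,14) fires=9 [13,15) fires=9
i=10 t=9 v=9: DROP (t<16-1); WM=16
i=11 t=13 v=2: DROP (t<16-1); WM=16
i=12 t=19 v=9: → [19,21),[18,20); WM=16
i=13 t=14 v=3: DROP (t<16-1); WM=18; [16,18) fires=6
i=14 t=18 v=1: → [18,20),[17,19); WM=18
i=15 t=20 v=5: → [20,22),[19,21); WM=19; [17,19) fires=6
i=16 t=16 v=8: DROP (t<19-1); WM=19
i=17 t=19 v=2: → [19,21),[18,20); WM=19
i=18 t=15 v=7: DROP (t<19-1); WM=19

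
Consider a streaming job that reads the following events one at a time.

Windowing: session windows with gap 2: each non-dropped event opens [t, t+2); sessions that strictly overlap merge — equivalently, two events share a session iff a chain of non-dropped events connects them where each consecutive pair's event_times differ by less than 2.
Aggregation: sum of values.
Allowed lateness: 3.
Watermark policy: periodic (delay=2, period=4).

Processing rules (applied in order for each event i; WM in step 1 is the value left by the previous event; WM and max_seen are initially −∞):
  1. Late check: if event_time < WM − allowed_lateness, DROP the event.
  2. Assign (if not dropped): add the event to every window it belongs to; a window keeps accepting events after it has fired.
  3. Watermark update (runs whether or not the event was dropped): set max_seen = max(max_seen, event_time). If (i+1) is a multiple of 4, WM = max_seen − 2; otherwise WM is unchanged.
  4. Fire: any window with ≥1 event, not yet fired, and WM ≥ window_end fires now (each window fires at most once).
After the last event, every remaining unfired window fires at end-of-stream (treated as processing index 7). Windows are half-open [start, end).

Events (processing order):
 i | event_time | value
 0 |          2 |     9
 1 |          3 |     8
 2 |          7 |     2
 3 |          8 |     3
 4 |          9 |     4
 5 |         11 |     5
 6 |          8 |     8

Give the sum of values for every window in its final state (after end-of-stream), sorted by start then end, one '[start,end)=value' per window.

[2,5)=17 [7,11)=17 [11,13)=5

i=0 t=2 v=9: → [2,4); WM=−∞
i=1 t=3 v=8: → [2,5); WM=−∞
i=2 t=7 v=2: → [7,9); WM=−∞
i=3 t=8 v=3: → [7,10); WM=6
i=4 t=9 v=4: → [7,11); WM=6
i=5 t=11 v=5: → [11,13); WM=6
i=6 t=8 v=8: → [7,11); WM=6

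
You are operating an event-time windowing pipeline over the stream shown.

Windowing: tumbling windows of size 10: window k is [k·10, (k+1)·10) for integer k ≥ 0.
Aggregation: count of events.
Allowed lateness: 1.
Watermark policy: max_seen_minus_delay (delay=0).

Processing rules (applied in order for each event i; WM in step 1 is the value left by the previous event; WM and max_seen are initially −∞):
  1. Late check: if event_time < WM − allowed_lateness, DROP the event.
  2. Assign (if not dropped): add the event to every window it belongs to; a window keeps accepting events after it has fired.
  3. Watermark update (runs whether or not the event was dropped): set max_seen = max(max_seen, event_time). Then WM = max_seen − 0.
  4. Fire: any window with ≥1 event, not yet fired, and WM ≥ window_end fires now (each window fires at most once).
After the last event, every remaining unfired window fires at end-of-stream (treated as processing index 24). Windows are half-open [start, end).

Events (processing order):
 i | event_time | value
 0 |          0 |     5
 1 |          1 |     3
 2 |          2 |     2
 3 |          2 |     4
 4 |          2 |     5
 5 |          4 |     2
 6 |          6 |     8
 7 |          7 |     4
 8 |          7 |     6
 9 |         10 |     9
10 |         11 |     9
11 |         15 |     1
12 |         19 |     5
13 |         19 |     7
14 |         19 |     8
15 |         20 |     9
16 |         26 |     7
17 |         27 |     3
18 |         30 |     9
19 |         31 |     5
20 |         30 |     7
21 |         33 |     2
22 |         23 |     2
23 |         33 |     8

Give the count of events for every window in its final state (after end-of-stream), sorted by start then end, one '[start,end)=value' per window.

i=0 t=0 v=5: → [0,10); WM=0
i=1 t=1 v=3: → [0,10); WM=1
i=2 t=2 v=2: → [0,10); WM=2
i=3 t=2 v=4: → [0,10); WM=2
i=4 t=2 v=5: → [0,10); WM=2
i=5 t=4 v=2: → [0,10); WM=4
i=6 t=6 v=8: → [0,10); WM=6
i=7 t=7 v=4: → [0,10); WM=7
i=8 t=7 v=6: → [0,10); WM=7
i=9 t=10 v=9: → [10,20); WM=10; [0,10) fires=9
i=10 t=11 v=9: → [10,20); WM=11
i=11 t=15 v=1: → [10,20); WM=15
i=12 t=19 v=5: → [10,20); WM=19
i=13 t=19 v=7: → [10,20); WM=19
i=14 t=19 v=8: → [10,20); WM=19
i=15 t=20 v=9: → [20,30); WM=20; [10,20) fires=6
i=16 t=26 v=7: → [20,30); WM=26
i=17 t=27 v=3: → [20,30); WM=27
i=18 t=30 v=9: → [30,40); WM=30; [20,30) fires=3
i=19 t=31 v=5: → [30,40); WM=31
i=20 t=30 v=7: → [30,40); WM=31
i=21 t=33 v=2: → [30,40); WM=33
i=22 t=23 v=2: DROP (t<33-1); WM=33
i=23 t=33 v=8: → [30,40); WM=33

[0,10)=9 [10,20)=6 [20,30)=3 [30,40)=5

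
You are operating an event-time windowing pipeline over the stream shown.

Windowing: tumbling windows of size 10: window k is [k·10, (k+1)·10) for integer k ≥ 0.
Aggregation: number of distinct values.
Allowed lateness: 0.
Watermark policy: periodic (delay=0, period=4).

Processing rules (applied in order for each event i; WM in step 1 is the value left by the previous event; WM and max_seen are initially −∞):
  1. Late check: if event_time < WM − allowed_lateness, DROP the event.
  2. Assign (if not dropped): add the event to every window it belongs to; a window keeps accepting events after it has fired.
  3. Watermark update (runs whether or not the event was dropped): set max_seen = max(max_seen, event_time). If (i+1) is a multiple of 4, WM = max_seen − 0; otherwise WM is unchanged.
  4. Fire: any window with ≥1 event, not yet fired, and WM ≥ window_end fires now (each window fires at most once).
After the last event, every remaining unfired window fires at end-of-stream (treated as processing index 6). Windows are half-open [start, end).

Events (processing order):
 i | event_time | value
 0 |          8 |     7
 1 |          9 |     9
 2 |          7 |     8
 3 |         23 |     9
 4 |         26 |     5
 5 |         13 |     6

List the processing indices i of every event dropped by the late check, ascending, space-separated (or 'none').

5

i=0 t=8 v=7: → [0,10); WM=−∞
i=1 t=9 v=9: → [0,10); WM=−∞
i=2 t=7 v=8: → [0,10); WM=−∞
i=3 t=23 v=9: → [20,30); WM=23; [0,10) fires=3
i=4 t=26 v=5: → [20,30); WM=23
i=5 t=13 v=6: DROP (t<23-0); WM=23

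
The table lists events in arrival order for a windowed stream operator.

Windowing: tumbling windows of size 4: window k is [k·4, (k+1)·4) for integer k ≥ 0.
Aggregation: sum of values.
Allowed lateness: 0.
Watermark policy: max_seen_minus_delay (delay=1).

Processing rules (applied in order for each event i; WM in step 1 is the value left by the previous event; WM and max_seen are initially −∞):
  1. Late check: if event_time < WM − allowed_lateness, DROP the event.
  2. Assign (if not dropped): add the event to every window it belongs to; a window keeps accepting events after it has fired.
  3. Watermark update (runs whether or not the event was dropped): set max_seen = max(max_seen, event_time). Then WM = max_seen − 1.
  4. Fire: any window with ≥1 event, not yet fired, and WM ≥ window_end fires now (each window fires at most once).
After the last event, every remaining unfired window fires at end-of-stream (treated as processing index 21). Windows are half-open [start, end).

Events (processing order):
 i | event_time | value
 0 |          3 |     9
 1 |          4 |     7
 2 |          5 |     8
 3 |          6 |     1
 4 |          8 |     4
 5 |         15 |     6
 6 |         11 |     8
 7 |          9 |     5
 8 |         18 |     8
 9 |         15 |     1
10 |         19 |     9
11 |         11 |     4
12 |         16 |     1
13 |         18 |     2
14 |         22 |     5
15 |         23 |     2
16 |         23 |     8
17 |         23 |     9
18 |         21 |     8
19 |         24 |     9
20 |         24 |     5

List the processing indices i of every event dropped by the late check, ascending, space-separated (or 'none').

i=0 t=3 v=9: → [0,4); WM=2
i=1 t=4 v=7: → [4,8); WM=3
i=2 t=5 v=8: → [4,8); WM=4; [0,4) fires=9
i=3 t=6 v=1: → [4,8); WM=5
i=4 t=8 v=4: → [8,12); WM=7
i=5 t=15 v=6: → [12,16); WM=14; [4,8) fires=16 [8,12) fires=4
i=6 t=11 v=8: DROP (t<14-0); WM=14
i=7 t=9 v=5: DROP (t<14-0); WM=14
i=8 t=18 v=8: → [16,20); WM=17; [12,16) fires=6
i=9 t=15 v=1: DROP (t<17-0); WM=17
i=10 t=19 v=9: → [16,20); WM=18
i=11 t=11 v=4: DROP (t<18-0); WM=18
i=12 t=16 v=1: DROP (t<18-0); WM=18
i=13 t=18 v=2: → [16,20); WM=18
i=14 t=22 v=5: → [20,24); WM=21; [16,20) fires=19
i=15 t=23 v=2: → [20,24); WM=22
i=16 t=23 v=8: → [20,24); WM=22
i=17 t=23 v=9: → [20,24); WM=22
i=18 t=21 v=8: DROP (t<22-0); WM=22
i=19 t=24 v=9: → [24,28); WM=23
i=20 t=24 v=5: → [24,28); WM=23

6 7 9 11 12 18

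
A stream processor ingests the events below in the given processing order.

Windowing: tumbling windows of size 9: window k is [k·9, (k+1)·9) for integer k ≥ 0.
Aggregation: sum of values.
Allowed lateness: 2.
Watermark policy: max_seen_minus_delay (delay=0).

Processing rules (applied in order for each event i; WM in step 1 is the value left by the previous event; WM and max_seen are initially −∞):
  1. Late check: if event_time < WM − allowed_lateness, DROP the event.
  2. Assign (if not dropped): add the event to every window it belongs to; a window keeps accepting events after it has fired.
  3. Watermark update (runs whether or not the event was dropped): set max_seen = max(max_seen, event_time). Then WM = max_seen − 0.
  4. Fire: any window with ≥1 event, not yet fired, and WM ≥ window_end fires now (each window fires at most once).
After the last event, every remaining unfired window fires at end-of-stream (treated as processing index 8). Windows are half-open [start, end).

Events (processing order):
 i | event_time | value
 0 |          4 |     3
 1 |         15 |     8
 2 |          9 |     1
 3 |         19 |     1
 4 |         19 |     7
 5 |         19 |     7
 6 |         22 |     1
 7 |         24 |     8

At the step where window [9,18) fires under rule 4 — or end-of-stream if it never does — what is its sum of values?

i=0 t=4 v=3: → [0,9); WM=4
i=1 t=15 v=8: → [9,18); WM=15; [0,9) fires=3
i=2 t=9 v=1: DROP (t<15-2); WM=15
i=3 t=19 v=1: → [18,27); WM=19; [9,18) fires=8
i=4 t=19 v=7: → [18,27); WM=19
i=5 t=19 v=7: → [18,27); WM=19
i=6 t=22 v=1: → [18,27); WM=22
i=7 t=24 v=8: → [18,27); WM=24

8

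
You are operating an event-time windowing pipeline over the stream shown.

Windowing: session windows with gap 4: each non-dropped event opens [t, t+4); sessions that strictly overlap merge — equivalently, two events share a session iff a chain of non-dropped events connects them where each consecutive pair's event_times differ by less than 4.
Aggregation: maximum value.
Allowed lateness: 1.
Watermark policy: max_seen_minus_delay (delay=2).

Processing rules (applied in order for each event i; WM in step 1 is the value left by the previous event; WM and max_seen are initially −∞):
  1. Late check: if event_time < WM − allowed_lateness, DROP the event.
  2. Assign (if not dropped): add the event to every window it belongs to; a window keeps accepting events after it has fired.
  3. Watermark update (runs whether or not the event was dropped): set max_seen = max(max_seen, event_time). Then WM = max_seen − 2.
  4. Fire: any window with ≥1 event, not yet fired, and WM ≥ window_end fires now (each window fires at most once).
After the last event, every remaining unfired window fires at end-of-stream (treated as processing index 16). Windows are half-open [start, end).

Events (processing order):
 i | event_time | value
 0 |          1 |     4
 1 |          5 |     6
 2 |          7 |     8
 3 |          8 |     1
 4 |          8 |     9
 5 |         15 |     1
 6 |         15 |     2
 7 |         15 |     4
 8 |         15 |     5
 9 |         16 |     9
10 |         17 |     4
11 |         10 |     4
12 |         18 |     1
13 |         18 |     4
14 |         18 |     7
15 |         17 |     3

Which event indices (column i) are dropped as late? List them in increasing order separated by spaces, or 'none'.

i=0 t=1 v=4: → [1,5); WM=-1
i=1 t=5 v=6: → [5,9); WM=3
i=2 t=7 v=8: → [5,11); WM=5
i=3 t=8 v=1: → [5,12); WM=6
i=4 t=8 v=9: → [5,12); WM=6
i=5 t=15 v=1: → [15,19); WM=13
i=6 t=15 v=2: → [15,19); WM=13
i=7 t=15 v=4: → [15,19); WM=13
i=8 t=15 v=5: → [15,19); WM=13
i=9 t=16 v=9: → [15,20); WM=14
i=10 t=17 v=4: → [15,21); WM=15
i=11 t=10 v=4: DROP (t<15-1); WM=15
i=12 t=18 v=1: → [15,22); WM=16
i=13 t=18 v=4: → [15,22); WM=16
i=14 t=18 v=7: → [15,22); WM=16
i=15 t=17 v=3: → [15,22); WM=16

11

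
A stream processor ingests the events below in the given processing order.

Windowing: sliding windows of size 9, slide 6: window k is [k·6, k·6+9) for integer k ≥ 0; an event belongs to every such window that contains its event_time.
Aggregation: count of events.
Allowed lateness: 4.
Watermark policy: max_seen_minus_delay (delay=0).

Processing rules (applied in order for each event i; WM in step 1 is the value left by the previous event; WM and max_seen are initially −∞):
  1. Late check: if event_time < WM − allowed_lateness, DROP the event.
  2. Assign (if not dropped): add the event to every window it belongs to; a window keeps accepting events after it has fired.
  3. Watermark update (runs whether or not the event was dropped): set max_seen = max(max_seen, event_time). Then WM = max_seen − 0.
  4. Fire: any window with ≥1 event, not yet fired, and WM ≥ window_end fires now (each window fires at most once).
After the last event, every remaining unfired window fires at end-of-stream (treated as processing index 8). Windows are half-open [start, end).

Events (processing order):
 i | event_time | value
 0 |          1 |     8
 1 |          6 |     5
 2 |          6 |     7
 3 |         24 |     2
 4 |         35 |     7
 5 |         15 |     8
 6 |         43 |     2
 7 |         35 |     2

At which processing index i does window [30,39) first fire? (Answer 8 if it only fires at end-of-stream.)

i=0 t=1 v=8: → [0,9); WM=1
i=1 t=6 v=5: → [6,15),[0,9); WM=6
i=2 t=6 v=7: → [6,15),[0,9); WM=6
i=3 t=24 v=2: → [24,33),[18,27); WM=24; [0,9) fires=3 [6,15) fires=2
i=4 t=35 v=7: → [30,39); WM=35; [18,27) fires=1 [24,33) fires=1
i=5 t=15 v=8: DROP (t<35-4); WM=35
i=6 t=43 v=2: → [42,51),[36,45); WM=43; [30,39) fires=1
i=7 t=35 v=2: DROP (t<43-4); WM=43

6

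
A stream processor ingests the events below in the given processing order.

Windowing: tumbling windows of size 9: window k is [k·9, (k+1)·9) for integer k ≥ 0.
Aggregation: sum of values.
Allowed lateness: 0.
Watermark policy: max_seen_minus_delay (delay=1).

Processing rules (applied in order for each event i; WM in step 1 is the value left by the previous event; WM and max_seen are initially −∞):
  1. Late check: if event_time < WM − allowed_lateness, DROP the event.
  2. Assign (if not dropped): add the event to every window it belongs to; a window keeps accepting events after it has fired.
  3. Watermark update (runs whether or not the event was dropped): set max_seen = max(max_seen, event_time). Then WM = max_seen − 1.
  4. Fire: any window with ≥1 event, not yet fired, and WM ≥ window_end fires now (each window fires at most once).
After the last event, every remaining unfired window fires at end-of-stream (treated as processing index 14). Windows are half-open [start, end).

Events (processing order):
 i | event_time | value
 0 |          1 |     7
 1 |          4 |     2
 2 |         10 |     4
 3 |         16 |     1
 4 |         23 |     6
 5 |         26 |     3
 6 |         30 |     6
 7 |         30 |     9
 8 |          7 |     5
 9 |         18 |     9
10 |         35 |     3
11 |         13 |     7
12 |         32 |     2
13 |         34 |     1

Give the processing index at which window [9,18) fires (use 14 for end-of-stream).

i=0 t=1 v=7: → [0,9); WM=0
i=1 t=4 v=2: → [0,9); WM=3
i=2 t=10 v=4: → [9,18); WM=9; [0,9) fires=9
i=3 t=16 v=1: → [9,18); WM=15
i=4 t=23 v=6: → [18,27); WM=22; [9,18) fires=5
i=5 t=26 v=3: → [18,27); WM=25
i=6 t=30 v=6: → [27,36); WM=29; [18,27) fires=9
i=7 t=30 v=9: → [27,36); WM=29
i=8 t=7 v=5: DROP (t<29-0); WM=29
i=9 t=18 v=9: DROP (t<29-0); WM=29
i=10 t=35 v=3: → [27,36); WM=34
i=11 t=13 v=7: DROP (t<34-0); WM=34
i=12 t=32 v=2: DROP (t<34-0); WM=34
i=13 t=34 v=1: → [27,36); WM=34

4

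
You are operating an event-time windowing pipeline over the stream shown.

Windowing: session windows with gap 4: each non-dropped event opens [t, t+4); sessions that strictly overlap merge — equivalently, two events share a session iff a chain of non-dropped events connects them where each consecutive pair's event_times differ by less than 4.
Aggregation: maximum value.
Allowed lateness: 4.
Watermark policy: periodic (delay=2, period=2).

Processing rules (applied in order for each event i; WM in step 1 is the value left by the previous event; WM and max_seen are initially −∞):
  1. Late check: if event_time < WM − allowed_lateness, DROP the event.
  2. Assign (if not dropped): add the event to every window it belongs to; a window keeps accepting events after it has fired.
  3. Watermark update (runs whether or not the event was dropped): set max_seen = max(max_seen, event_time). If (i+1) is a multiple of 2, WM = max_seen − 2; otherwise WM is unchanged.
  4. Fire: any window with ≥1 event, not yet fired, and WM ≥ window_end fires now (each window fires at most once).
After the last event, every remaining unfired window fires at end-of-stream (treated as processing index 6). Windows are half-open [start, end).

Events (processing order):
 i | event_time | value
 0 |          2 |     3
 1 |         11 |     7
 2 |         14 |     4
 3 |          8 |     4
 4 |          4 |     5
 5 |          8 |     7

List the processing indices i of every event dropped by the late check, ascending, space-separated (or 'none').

4

i=0 t=2 v=3: → [2,6); WM=−∞
i=1 t=11 v=7: → [11,15); WM=9
i=2 t=14 v=4: → [11,18); WM=9
i=3 t=8 v=4: → [8,18); WM=12
i=4 t=4 v=5: DROP (t<12-4); WM=12
i=5 t=8 v=7: → [8,18); WM=12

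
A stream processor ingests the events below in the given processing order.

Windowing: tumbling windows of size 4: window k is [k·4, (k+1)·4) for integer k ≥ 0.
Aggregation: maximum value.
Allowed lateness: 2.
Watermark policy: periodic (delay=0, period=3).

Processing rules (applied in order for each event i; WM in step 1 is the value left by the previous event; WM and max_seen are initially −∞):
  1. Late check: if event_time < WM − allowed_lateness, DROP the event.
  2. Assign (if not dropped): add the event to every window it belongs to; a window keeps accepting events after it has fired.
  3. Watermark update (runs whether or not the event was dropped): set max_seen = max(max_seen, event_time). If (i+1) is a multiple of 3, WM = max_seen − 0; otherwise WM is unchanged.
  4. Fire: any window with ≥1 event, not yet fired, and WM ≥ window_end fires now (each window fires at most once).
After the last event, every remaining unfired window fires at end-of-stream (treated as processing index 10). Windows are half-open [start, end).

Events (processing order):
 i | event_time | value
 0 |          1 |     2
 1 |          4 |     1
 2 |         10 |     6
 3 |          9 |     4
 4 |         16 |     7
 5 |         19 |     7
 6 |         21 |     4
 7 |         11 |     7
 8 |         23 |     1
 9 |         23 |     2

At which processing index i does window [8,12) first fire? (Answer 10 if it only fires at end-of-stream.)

5

i=0 t=1 v=2: → [0,4); WM=−∞
i=1 t=4 v=1: → [4,8); WM=−∞
i=2 t=10 v=6: → [8,12); WM=10; [0,4) fires=2 [4,8) fires=1
i=3 t=9 v=4: → [8,12); WM=10
i=4 t=16 v=7: → [16,20); WM=10
i=5 t=19 v=7: → [16,20); WM=19; [8,12) fires=6
i=6 t=21 v=4: → [20,24); WM=19
i=7 t=11 v=7: DROP (t<19-2); WM=19
i=8 t=23 v=1: → [20,24); WM=23; [16,20) fires=7
i=9 t=23 v=2: → [20,24); WM=23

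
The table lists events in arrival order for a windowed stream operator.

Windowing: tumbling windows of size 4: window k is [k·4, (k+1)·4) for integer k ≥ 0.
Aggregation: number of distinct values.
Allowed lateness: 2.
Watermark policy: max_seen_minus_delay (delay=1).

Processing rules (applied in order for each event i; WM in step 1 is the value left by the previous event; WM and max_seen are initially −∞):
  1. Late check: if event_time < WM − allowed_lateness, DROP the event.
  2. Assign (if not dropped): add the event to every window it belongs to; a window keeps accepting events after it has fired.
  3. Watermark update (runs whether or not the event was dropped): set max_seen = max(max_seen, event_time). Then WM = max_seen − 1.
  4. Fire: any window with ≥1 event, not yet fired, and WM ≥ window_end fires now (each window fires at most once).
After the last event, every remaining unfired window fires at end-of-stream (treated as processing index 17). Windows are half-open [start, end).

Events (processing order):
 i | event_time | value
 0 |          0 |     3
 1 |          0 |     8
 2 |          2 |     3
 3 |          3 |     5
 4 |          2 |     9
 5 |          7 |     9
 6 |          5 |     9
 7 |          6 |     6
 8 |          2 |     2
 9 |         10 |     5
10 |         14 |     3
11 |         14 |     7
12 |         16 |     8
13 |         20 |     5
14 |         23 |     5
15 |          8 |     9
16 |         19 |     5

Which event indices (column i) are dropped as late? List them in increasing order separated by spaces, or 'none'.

8 15 16

i=0 t=0 v=3: → [0,4); WM=-1
i=1 t=0 v=8: → [0,4); WM=-1
i=2 t=2 v=3: → [0,4); WM=1
i=3 t=3 v=5: → [0,4); WM=2
i=4 t=2 v=9: → [0,4); WM=2
i=5 t=7 v=9: → [4,8); WM=6; [0,4) fires=4
i=6 t=5 v=9: → [4,8); WM=6
i=7 t=6 v=6: → [4,8); WM=6
i=8 t=2 v=2: DROP (t<6-2); WM=6
i=9 t=10 v=5: → [8,12); WM=9; [4,8) fires=2
i=10 t=14 v=3: → [12,16); WM=13; [8,12) fires=1
i=11 t=14 v=7: → [12,16); WM=13
i=12 t=16 v=8: → [16,20); WM=15
i=13 t=20 v=5: → [20,24); WM=19; [12,16) fires=2
i=14 t=23 v=5: → [20,24); WM=22; [16,20) fires=1
i=15 t=8 v=9: DROP (t<22-2); WM=22
i=16 t=19 v=5: DROP (t<22-2); WM=22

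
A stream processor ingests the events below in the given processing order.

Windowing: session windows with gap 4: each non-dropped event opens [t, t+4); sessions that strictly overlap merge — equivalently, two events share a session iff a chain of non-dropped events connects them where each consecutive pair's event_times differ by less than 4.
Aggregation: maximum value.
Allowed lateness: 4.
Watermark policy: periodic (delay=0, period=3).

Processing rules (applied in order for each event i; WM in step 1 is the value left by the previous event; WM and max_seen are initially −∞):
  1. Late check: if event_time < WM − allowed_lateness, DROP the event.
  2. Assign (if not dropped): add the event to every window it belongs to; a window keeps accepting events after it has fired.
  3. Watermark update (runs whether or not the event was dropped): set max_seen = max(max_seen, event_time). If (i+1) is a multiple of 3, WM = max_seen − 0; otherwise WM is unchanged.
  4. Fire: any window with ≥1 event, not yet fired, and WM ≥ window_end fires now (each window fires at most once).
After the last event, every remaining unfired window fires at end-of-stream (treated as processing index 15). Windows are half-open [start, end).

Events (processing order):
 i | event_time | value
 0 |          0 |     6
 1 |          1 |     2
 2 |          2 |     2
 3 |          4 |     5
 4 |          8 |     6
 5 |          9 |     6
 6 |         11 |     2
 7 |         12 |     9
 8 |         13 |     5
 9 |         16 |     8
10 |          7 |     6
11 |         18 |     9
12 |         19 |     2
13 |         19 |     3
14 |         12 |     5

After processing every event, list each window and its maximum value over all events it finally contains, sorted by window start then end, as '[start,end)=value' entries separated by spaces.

[0,8)=6 [8,23)=9

i=0 t=0 v=6: → [0,4); WM=−∞
i=1 t=1 v=2: → [0,5); WM=−∞
i=2 t=2 v=2: → [0,6); WM=2
i=3 t=4 v=5: → [0,8); WM=2
i=4 t=8 v=6: → [8,12); WM=2
i=5 t=9 v=6: → [8,13); WM=9
i=6 t=11 v=2: → [8,15); WM=9
i=7 t=12 v=9: → [8,16); WM=9
i=8 t=13 v=5: → [8,17); WM=13
i=9 t=16 v=8: → [8,20); WM=13
i=10 t=7 v=6: DROP (t<13-4); WM=13
i=11 t=18 v=9: → [8,22); WM=18
i=12 t=19 v=2: → [8,23); WM=18
i=13 t=19 v=3: → [8,23); WM=18
i=14 t=12 v=5: DROP (t<18-4); WM=19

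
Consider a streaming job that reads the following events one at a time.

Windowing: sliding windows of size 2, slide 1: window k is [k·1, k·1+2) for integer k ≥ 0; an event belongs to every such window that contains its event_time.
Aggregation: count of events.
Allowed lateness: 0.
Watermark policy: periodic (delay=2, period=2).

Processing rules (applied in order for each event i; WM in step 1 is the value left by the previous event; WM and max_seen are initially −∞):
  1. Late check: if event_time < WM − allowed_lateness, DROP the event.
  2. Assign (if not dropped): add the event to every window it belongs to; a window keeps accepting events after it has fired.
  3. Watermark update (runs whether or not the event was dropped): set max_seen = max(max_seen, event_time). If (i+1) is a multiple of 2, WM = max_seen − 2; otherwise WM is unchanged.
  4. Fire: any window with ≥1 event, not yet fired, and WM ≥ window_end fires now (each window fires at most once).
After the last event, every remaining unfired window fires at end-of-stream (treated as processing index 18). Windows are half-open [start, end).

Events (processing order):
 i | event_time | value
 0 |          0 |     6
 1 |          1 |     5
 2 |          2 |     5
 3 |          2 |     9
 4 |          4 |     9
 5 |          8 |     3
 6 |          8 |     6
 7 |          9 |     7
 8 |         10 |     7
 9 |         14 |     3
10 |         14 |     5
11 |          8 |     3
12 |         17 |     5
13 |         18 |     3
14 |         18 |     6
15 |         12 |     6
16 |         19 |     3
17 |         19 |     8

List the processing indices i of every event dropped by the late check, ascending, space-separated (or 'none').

i=0 t=0 v=6: → [0,2); WM=−∞
i=1 t=1 v=5: → [1,3),[0,2); WM=-1
i=2 t=2 v=5: → [2,4),[1,3); WM=-1
i=3 t=2 v=9: → [2,4),[1,3); WM=0
i=4 t=4 v=9: → [4,6),[3,5); WM=0
i=5 t=8 v=3: → [8,10),[7,9); WM=6; [0,2) fires=2 [1,3) fires=3 [2,4) fires=2 [3,5) fires=1 [4,6) fires=1
i=6 t=8 v=6: → [8,10),[7,9); WM=6
i=7 t=9 v=7: → [9,11),[8,10); WM=7
i=8 t=10 v=7: → [10,12),[9,11); WM=7
i=9 t=14 v=3: → [14,16),[13,15); WM=12; [7,9) fires=2 [8,10) fires=3 [9,11) fires=2 [10,12) fires=1
i=10 t=14 v=5: → [14,16),[13,15); WM=12
i=11 t=8 v=3: DROP (t<12-0); WM=12
i=12 t=17 v=5: → [17,19),[16,18); WM=12
i=13 t=18 v=3: → [18,20),[17,19); WM=16; [13,15) fires=2 [14,16) fires=2
i=14 t=18 v=6: → [18,20),[17,19); WM=16
i=15 t=12 v=6: DROP (t<16-0); WM=16
i=16 t=19 v=3: → [19,21),[18,20); WM=16
i=17 t=19 v=8: → [19,21),[18,20); WM=17

11 15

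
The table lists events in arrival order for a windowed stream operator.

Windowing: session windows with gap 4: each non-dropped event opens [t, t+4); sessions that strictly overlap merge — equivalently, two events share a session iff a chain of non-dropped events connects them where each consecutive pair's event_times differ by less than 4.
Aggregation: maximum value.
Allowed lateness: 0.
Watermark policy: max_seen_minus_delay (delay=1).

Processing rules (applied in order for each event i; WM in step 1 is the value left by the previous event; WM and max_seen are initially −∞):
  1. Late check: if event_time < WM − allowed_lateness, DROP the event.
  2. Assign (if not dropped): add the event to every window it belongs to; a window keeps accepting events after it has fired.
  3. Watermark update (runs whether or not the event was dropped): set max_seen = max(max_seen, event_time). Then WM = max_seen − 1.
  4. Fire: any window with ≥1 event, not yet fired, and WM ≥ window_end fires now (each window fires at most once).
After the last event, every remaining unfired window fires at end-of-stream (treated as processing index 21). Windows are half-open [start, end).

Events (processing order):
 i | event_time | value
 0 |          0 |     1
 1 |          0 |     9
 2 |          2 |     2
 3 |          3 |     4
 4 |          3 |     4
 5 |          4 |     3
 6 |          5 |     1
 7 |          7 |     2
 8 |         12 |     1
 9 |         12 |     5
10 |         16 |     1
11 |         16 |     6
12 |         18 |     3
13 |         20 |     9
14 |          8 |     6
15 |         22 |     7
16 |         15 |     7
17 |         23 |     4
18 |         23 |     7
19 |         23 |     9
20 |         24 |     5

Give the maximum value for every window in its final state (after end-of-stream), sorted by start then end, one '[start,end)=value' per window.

[0,11)=9 [12,16)=5 [16,28)=9

i=0 t=0 v=1: → [0,4); WM=-1
i=1 t=0 v=9: → [0,4); WM=-1
i=2 t=2 v=2: → [0,6); WM=1
i=3 t=3 v=4: → [0,7); WM=2
i=4 t=3 v=4: → [0,7); WM=2
i=5 t=4 v=3: → [0,8); WM=3
i=6 t=5 v=1: → [0,9); WM=4
i=7 t=7 v=2: → [0,11); WM=6
i=8 t=12 v=1: → [12,16); WM=11
i=9 t=12 v=5: → [12,16); WM=11
i=10 t=16 v=1: → [16,20); WM=15
i=11 t=16 v=6: → [16,20); WM=15
i=12 t=18 v=3: → [16,22); WM=17
i=13 t=20 v=9: → [16,24); WM=19
i=14 t=8 v=6: DROP (t<19-0); WM=19
i=15 t=22 v=7: → [16,26); WM=21
i=16 t=15 v=7: DROP (t<21-0); WM=21
i=17 t=23 v=4: → [16,27); WM=22
i=18 t=23 v=7: → [16,27); WM=22
i=19 t=23 v=9: → [16,27); WM=22
i=20 t=24 v=5: → [16,28); WM=23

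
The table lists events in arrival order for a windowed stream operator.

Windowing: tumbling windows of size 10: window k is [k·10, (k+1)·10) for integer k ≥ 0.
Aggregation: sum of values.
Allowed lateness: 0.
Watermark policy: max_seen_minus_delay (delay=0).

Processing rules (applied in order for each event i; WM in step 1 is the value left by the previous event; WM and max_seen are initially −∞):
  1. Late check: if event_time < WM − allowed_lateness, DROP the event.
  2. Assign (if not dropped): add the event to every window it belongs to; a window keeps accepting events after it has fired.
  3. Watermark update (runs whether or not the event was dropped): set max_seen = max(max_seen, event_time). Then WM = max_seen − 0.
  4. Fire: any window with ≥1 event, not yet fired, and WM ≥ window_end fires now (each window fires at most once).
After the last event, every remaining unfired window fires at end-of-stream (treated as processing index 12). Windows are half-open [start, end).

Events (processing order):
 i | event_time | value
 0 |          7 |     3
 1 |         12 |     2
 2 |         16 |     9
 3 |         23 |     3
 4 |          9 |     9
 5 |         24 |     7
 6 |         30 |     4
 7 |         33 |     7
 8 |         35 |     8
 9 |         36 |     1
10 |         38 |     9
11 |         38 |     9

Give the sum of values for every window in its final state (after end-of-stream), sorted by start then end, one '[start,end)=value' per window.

[0,10)=3 [10,20)=11 [20,30)=10 [30,40)=38

i=0 t=7 v=3: → [0,10); WM=7
i=1 t=12 v=2: → [10,20); WM=12; [0,10) fires=3
i=2 t=16 v=9: → [10,20); WM=16
i=3 t=23 v=3: → [20,30); WM=23; [10,20) fires=11
i=4 t=9 v=9: DROP (t<23-0); WM=23
i=5 t=24 v=7: → [20,30); WM=24
i=6 t=30 v=4: → [30,40); WM=30; [20,30) fires=10
i=7 t=33 v=7: → [30,40); WM=33
i=8 t=35 v=8: → [30,40); WM=35
i=9 t=36 v=1: → [30,40); WM=36
i=10 t=38 v=9: → [30,40); WM=38
i=11 t=38 v=9: → [30,40); WM=38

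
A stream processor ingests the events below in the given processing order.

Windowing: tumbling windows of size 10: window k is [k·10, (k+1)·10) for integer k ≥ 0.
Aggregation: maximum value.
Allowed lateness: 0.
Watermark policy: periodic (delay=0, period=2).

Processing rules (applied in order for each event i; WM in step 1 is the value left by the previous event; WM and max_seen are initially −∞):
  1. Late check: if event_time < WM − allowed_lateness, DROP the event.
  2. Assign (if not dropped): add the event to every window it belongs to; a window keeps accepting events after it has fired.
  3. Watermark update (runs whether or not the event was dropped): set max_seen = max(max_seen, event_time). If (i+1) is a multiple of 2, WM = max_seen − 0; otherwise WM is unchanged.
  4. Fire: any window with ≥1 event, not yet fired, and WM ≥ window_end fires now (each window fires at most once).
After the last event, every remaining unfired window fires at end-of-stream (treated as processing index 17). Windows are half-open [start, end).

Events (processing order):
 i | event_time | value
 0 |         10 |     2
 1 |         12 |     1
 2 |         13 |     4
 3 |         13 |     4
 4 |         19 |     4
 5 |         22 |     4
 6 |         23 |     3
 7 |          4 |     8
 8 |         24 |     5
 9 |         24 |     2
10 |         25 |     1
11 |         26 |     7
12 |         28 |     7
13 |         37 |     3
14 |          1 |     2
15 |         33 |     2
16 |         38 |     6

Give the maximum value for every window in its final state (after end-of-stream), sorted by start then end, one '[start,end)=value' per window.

[10,20)=4 [20,30)=7 [30,40)=6

i=0 t=10 v=2: → [10,20); WM=−∞
i=1 t=12 v=1: → [10,20); WM=12
i=2 t=13 v=4: → [10,20); WM=12
i=3 t=13 v=4: → [10,20); WM=13
i=4 t=19 v=4: → [10,20); WM=13
i=5 t=22 v=4: → [20,30); WM=22; [10,20) fires=4
i=6 t=23 v=3: → [20,30); WM=22
i=7 t=4 v=8: DROP (t<22-0); WM=23
i=8 t=24 v=5: → [20,30); WM=23
i=9 t=24 v=2: → [20,30); WM=24
i=10 t=25 v=1: → [20,30); WM=24
i=11 t=26 v=7: → [20,30); WM=26
i=12 t=28 v=7: → [20,30); WM=26
i=13 t=37 v=3: → [30,40); WM=37; [20,30) fires=7
i=14 t=1 v=2: DROP (t<37-0); WM=37
i=15 t=33 v=2: DROP (t<37-0); WM=37
i=16 t=38 v=6: → [30,40); WM=37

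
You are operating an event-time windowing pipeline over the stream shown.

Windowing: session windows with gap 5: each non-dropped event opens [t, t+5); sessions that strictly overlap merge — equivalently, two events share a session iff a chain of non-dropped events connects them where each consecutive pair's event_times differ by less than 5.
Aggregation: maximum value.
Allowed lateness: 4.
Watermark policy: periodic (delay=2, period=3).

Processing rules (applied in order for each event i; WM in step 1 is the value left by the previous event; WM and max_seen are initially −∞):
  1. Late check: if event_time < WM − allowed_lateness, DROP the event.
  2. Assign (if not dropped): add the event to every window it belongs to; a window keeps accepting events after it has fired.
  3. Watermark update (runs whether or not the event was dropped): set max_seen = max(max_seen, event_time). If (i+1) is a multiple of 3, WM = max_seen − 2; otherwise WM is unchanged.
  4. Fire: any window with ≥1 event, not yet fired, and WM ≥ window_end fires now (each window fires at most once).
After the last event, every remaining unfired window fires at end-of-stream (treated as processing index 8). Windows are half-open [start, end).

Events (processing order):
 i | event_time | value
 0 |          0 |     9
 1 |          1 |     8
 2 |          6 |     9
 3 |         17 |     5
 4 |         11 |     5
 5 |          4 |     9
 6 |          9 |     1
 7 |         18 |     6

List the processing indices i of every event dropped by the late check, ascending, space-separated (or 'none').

i=0 t=0 v=9: → [0,5); WM=−∞
i=1 t=1 v=8: → [0,6); WM=−∞
i=2 t=6 v=9: → [6,11); WM=4
i=3 t=17 v=5: → [17,22); WM=4
i=4 t=11 v=5: → [11,16); WM=4
i=5 t=4 v=9: → [0,11); WM=15
i=6 t=9 v=1: DROP (t<15-4); WM=15
i=7 t=18 v=6: → [17,23); WM=15

6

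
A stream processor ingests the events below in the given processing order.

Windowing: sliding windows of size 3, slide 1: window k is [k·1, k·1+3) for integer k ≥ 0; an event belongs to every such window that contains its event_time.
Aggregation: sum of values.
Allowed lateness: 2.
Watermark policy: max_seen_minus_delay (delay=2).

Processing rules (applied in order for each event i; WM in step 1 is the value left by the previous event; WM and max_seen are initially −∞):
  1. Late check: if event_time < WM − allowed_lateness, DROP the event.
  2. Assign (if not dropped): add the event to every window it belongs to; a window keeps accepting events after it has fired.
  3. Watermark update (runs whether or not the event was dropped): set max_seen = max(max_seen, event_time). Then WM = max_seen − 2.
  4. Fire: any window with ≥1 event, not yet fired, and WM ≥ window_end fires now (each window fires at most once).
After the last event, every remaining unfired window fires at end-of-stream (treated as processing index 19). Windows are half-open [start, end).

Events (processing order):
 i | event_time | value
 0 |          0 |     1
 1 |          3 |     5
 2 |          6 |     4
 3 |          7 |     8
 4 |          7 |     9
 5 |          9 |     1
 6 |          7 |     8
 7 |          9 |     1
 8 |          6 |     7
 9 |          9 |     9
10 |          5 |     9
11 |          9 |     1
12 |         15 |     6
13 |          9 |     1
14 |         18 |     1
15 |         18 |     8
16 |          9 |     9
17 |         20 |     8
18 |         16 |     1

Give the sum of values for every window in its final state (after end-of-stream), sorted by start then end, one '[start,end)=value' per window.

i=0 t=0 v=1: → [0,3); WM=-2
i=1 t=3 v=5: → [3,6),[2,5),[1,4); WM=1
i=2 t=6 v=4: → [6,9),[5,8),[4,7); WM=4; [0,3) fires=1 [1,4) fires=5
i=3 t=7 v=8: → [7,10),[6,9),[5,8); WM=5; [2,5) fires=5
i=4 t=7 v=9: → [7,10),[6,9),[5,8); WM=5
i=5 t=9 v=1: → [9,12),[8,11),[7,10); WM=7; [3,6) fires=5 [4,7) fires=4
i=6 t=7 v=8: → [7,10),[6,9),[5,8); WM=7
i=7 t=9 v=1: → [9,12),[8,11),[7,10); WM=7
i=8 t=6 v=7: → [6,9),[5,8),[4,7); WM=7
i=9 t=9 v=9: → [9,12),[8,11),[7,10); WM=7
i=10 t=5 v=9: → [5,8),[4,7),[3,6); WM=7
i=11 t=9 v=1: → [9,12),[8,11),[7,10); WM=7
i=12 t=15 v=6: → [15,18),[14,17),[13,16); WM=13; [5,8) fires=45 [6,9) fires=36 [7,10) fires=37 [8,11) fires=12 [9,12) fires=12
i=13 t=9 v=1: DROP (t<13-2); WM=13
i=14 t=18 v=1: → [18,21),[17,20),[16,19); WM=16; [13,16) fires=6
i=15 t=18 v=8: → [18,21),[17,20),[16,19); WM=16
i=16 t=9 v=9: DROP (t<16-2); WM=16
i=17 t=20 v=8: → [20,23),[19,22),[18,21); WM=18; [14,17) fires=6 [15,18) fires=6
i=18 t=16 v=1: → [16,19),[15,18),[14,17); WM=18

[0,3)=1 [1,4)=5 [2,5)=5 [3,6)=14 [4,7)=20 [5,8)=45 [6,9)=36 [7,10)=37 [8,11)=12 [9,12)=12 [13,16)=6 [14,17)=7 [15,18)=7 [16,19)=10 [17,20)=9 [18,21)=17 [19,22)=8 [20,23)=8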